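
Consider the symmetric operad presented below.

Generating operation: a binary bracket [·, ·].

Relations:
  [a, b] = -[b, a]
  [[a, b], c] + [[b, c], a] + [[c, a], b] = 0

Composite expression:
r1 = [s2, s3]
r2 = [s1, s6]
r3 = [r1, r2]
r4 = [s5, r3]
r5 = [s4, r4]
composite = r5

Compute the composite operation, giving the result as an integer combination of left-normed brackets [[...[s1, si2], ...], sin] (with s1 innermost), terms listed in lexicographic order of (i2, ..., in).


Antisymmetry and Jacobi reduce to s1-anchored left-normed brackets.
Composite bracket: [s4, [s5, [[s2, s3], [s1, s6]]]]
Under [a, b] = ab - ba we get 32 signed associative words (2^5 = 32).
Keep just the words that open with s1:
  s1s6s2s3s5s4 (sign -1) contributes -[[[[[s1, s6], s2], s3], s5], s4]
  s1s6s3s2s5s4 (sign +1) contributes +[[[[[s1, s6], s3], s2], s5], s4]

-[[[[[s1, s6], s2], s3], s5], s4] + [[[[[s1, s6], s3], s2], s5], s4]


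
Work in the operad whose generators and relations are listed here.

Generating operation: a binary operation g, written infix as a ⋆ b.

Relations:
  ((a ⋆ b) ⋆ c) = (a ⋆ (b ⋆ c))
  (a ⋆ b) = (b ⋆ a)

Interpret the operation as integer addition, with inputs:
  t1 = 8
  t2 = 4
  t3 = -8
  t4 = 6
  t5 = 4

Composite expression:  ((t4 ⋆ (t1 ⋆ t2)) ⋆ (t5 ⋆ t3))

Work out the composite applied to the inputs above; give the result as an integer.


14

(t1 ⋆ t2) = 12
(t4 ⋆ (t1 ⋆ t2)) = 18
(t5 ⋆ t3) = -4
((t4 ⋆ (t1 ⋆ t2)) ⋆ (t5 ⋆ t3)) = 14


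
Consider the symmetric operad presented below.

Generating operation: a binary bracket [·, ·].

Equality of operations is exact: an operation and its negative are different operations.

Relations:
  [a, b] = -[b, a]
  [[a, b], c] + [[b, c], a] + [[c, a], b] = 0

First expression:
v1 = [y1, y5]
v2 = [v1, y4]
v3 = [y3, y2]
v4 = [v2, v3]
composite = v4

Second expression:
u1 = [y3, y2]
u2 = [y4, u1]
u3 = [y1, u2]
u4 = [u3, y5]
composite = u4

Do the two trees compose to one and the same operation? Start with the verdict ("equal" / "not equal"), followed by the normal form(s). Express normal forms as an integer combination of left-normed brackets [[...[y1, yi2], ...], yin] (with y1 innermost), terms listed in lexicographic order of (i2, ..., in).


not equal; the first gives -[[[[y1, y5], y4], y2], y3] + [[[[y1, y5], y4], y3], y2] and the second [[[[y1, y2], y3], y4], y5] - [[[[y1, y3], y2], y4], y5] - [[[[y1, y4], y2], y3], y5] + [[[[y1, y4], y3], y2], y5]

In normal form, the first expression is -[[[[y1, y5], y4], y2], y3] + [[[[y1, y5], y4], y3], y2]
In normal form, the second expression is [[[[y1, y2], y3], y4], y5] - [[[[y1, y3], y2], y4], y5] - [[[[y1, y4], y2], y3], y5] + [[[[y1, y4], y3], y2], y5]
No match — not equal.


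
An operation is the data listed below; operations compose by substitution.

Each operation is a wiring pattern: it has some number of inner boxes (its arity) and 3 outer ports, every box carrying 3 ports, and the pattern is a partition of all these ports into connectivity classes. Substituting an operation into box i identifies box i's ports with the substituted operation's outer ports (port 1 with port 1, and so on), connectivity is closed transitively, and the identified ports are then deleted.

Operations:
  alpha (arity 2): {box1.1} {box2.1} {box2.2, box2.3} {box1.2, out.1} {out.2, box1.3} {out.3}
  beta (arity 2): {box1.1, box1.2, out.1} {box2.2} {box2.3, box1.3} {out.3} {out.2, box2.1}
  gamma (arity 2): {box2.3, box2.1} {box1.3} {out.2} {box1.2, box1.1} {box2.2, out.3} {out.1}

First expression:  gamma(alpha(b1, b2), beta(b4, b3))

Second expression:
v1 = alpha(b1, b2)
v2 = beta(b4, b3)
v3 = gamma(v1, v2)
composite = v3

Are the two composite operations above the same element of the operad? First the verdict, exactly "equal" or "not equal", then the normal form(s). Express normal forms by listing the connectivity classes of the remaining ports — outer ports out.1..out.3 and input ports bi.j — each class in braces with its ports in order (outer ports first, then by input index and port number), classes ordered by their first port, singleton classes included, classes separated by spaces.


equal — both sides give {out.1} {out.2} {out.3, b3.1} {b1.1} {b1.2, b1.3} {b2.1} {b2.2, b2.3} {b3.2} {b3.3, b4.3} {b4.1, b4.2}

In normal form, the first expression is {out.1} {out.2} {out.3, b3.1} {b1.1} {b1.2, b1.3} {b2.1} {b2.2, b2.3} {b3.2} {b3.3, b4.3} {b4.1, b4.2}
In normal form, the second expression is {out.1} {out.2} {out.3, b3.1} {b1.1} {b1.2, b1.3} {b2.1} {b2.2, b2.3} {b3.2} {b3.3, b4.3} {b4.1, b4.2}
Same normal form: equal.


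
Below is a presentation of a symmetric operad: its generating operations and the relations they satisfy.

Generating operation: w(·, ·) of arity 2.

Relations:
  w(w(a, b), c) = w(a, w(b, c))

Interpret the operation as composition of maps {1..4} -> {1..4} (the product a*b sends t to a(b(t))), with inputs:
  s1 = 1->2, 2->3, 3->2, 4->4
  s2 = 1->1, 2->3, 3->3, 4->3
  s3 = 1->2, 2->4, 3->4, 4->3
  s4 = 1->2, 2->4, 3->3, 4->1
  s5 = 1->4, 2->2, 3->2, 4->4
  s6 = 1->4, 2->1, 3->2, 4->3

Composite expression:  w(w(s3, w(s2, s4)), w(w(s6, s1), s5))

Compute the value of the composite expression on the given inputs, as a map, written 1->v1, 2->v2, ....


w(s2, s4) = 1->3, 2->3, 3->3, 4->1
w(s3, w(s2, s4)) = 1->4, 2->4, 3->4, 4->2
w(s6, s1) = 1->1, 2->2, 3->1, 4->3
w(w(s6, s1), s5) = 1->3, 2->2, 3->2, 4->3
w(w(s3, w(s2, s4)), w(w(s6, s1), s5)) = 1->4, 2->4, 3->4, 4->4

1->4, 2->4, 3->4, 4->4


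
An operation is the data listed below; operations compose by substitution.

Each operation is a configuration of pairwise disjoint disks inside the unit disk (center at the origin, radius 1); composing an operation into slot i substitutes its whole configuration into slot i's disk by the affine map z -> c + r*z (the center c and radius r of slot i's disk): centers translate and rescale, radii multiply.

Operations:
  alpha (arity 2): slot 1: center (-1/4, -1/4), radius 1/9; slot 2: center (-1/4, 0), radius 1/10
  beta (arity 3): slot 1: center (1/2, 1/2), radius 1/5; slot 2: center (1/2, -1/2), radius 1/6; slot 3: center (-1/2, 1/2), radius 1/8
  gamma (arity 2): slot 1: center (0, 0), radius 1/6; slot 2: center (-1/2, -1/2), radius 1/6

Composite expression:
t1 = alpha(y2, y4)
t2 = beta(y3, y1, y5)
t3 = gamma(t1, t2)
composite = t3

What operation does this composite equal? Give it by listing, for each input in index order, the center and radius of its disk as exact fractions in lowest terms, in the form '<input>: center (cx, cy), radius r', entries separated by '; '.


y1: center (-5/12, -7/12), radius 1/36; y2: center (-1/24, -1/24), radius 1/54; y3: center (-5/12, -5/12), radius 1/30; y4: center (-1/24, 0), radius 1/60; y5: center (-7/12, -5/12), radius 1/48


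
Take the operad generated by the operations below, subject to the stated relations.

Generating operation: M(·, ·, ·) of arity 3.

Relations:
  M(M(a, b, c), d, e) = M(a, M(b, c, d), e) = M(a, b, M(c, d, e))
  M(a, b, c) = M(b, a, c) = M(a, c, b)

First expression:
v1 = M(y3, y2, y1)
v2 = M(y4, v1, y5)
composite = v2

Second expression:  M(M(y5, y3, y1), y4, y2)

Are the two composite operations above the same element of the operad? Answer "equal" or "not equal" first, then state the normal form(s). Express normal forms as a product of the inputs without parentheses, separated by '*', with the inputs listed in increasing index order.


equal — both sides give y1 * y2 * y3 * y4 * y5

The first composite normalizes to y1 * y2 * y3 * y4 * y5
The second composite normalizes to y1 * y2 * y3 * y4 * y5
Both agree, so they are equal.


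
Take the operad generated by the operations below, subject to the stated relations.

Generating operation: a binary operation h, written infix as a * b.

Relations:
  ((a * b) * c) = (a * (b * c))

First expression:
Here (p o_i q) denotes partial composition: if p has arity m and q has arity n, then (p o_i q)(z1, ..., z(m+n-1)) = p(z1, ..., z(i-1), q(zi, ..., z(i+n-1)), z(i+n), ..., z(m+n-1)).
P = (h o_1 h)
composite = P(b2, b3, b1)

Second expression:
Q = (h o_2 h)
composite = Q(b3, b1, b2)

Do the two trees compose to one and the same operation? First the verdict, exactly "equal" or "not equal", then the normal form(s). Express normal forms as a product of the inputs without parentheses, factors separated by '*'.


not equal: they reduce to b2 * b3 * b1 and b3 * b1 * b2


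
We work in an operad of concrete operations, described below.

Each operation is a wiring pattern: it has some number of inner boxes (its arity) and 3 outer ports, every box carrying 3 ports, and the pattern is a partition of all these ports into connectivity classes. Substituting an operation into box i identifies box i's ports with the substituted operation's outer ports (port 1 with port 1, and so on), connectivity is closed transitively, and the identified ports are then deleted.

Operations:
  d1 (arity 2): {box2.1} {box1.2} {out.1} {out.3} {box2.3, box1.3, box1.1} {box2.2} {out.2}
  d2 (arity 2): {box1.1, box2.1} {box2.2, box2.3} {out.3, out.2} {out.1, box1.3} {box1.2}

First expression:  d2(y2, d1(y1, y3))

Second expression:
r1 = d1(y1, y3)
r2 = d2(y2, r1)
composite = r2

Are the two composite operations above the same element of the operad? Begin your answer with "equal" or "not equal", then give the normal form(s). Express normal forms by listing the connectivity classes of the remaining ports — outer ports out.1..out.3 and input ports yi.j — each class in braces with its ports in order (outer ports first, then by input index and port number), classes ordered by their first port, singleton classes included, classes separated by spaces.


equal — both sides give {out.1, y2.3} {out.2, out.3} {y1.1, y1.3, y3.3} {y1.2} {y2.1} {y2.2} {y3.1} {y3.2}


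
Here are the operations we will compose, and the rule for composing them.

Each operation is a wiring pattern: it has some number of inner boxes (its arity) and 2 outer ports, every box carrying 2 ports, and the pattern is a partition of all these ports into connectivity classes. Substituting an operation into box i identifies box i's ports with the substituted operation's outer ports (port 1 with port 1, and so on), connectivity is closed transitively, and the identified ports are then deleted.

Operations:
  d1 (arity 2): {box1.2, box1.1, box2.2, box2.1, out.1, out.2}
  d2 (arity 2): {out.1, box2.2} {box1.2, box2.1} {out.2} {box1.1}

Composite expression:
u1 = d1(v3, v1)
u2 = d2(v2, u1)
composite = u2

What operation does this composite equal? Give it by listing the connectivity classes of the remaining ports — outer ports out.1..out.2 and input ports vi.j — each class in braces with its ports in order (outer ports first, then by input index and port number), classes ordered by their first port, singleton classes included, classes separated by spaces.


Treat the ports identified at d2 as solder joints: merge, then drop.
the subtree at d1 composes to {out.1, out.2, v1.1, v1.2, v3.1, v3.2} on (v3, v1); out.j = own outer ports
the subtree at d2 composes to {out.1, v1.1, v1.2, v2.2, v3.1, v3.2} {out.2} {v2.1} on (v2, v3, v1); out.j = own outer ports

{out.1, v1.1, v1.2, v2.2, v3.1, v3.2} {out.2} {v2.1}


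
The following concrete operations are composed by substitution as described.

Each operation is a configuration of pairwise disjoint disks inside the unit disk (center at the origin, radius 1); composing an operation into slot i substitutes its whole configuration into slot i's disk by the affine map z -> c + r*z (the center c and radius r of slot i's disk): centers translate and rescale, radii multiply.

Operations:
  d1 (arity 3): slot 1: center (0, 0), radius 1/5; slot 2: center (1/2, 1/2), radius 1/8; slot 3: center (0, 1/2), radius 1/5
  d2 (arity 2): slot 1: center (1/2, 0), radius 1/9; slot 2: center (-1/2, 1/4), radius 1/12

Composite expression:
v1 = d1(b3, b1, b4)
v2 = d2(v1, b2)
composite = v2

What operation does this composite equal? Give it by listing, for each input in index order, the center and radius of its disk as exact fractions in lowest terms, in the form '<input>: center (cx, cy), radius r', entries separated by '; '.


b1: center (5/9, 1/18), radius 1/72; b2: center (-1/2, 1/4), radius 1/12; b3: center (1/2, 0), radius 1/45; b4: center (1/2, 1/18), radius 1/45

Affine substitution under d2: radii multiply and b-centers shift.
tracing b3 down its 2-map path: center (1/2, 0), radius 1/45
tracing b1 down its 2-map path: center (5/9, 1/18), radius 1/72
tracing b4 down its 2-map path: center (1/2, 1/18), radius 1/45
tracing b2 down its 1-map path: center (-1/2, 1/4), radius 1/12


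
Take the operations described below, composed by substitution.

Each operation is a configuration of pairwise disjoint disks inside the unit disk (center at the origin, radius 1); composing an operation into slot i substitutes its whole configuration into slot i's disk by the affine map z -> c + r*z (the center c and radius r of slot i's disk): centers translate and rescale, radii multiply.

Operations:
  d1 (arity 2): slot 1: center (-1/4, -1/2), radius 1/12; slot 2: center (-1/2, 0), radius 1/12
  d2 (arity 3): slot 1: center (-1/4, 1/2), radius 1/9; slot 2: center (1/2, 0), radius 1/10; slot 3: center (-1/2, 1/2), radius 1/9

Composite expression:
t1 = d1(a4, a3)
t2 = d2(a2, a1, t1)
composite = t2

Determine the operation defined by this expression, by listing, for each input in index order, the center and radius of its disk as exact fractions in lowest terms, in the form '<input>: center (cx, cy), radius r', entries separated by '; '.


a1: center (1/2, 0), radius 1/10; a2: center (-1/4, 1/2), radius 1/9; a3: center (-5/9, 1/2), radius 1/108; a4: center (-19/36, 4/9), radius 1/108


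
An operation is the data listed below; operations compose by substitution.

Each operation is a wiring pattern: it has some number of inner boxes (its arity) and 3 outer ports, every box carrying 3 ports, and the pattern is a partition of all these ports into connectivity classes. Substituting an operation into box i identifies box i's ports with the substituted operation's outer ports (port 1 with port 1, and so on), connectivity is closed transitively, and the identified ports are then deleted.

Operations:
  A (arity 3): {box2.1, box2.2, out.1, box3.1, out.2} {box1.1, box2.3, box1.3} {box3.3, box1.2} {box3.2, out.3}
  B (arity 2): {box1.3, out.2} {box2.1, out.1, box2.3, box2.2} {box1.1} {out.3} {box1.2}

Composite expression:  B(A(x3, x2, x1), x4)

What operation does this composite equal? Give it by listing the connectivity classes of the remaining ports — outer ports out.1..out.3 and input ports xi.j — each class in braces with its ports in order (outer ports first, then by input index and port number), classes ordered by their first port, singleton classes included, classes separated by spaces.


Reachability decides: close wires over B-identified ports.
the subtree at A composes to {out.1, out.2, x1.1, x2.1, x2.2} {out.3, x1.2} {x1.3, x3.2} {x2.3, x3.1, x3.3} on (x3, x2, x1); out.j = own outer ports
the subtree at B composes to {out.1, x4.1, x4.2, x4.3} {out.2, x1.2} {out.3} {x1.1, x2.1, x2.2} {x1.3, x3.2} {x2.3, x3.1, x3.3} on (x3, x2, x1, x4); out.j = own outer ports

{out.1, x4.1, x4.2, x4.3} {out.2, x1.2} {out.3} {x1.1, x2.1, x2.2} {x1.3, x3.2} {x2.3, x3.1, x3.3}


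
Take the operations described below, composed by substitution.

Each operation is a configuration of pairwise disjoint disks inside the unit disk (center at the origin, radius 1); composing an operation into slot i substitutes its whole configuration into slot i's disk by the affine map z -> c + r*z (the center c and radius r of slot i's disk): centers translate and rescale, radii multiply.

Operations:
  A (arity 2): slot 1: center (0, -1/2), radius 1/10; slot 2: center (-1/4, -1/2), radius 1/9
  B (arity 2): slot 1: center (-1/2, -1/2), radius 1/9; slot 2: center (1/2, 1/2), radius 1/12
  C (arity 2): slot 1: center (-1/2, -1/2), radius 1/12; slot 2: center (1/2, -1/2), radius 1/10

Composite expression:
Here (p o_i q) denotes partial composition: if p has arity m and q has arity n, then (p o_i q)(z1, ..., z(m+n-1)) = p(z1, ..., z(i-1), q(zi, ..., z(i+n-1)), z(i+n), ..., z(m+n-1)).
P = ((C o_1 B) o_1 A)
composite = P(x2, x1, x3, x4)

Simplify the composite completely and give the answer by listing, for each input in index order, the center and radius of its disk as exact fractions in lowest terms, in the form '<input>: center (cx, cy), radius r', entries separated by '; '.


Nesting under C composes maps z -> c + r*z down each x-path.
tracing x2 down its 3-map path: center (-13/24, -59/108), radius 1/1080
tracing x1 down its 3-map path: center (-235/432, -59/108), radius 1/972
tracing x3 down its 2-map path: center (-11/24, -11/24), radius 1/144
tracing x4 down its 1-map path: center (1/2, -1/2), radius 1/10

x1: center (-235/432, -59/108), radius 1/972; x2: center (-13/24, -59/108), radius 1/1080; x3: center (-11/24, -11/24), radius 1/144; x4: center (1/2, -1/2), radius 1/10


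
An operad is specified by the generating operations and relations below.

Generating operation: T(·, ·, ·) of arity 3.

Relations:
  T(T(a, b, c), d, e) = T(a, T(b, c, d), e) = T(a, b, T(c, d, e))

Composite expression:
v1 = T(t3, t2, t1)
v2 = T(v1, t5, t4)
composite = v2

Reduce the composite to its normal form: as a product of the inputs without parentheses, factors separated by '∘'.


All parenthesizations of T agree; list the t-inputs left to right.
T(t3, t2, t1) flattens to t3 ∘ t2 ∘ t1
T(T(t3, t2, t1), t5, t4) flattens to t3 ∘ t2 ∘ t1 ∘ t5 ∘ t4

t3 ∘ t2 ∘ t1 ∘ t5 ∘ t4


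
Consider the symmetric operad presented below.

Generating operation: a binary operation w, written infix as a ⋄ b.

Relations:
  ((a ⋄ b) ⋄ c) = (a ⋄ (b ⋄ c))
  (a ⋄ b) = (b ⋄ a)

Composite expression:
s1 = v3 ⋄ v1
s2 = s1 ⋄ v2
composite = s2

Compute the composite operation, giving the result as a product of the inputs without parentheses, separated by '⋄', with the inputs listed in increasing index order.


v1 ⋄ v2 ⋄ v3

Shape and order are irrelevant to w; the v-input set decides.
(v3 ⋄ v1) unparenthesizes to v3 ⋄ v1
((v3 ⋄ v1) ⋄ v2) unparenthesizes to v3 ⋄ v1 ⋄ v2
the factors in increasing index order: v1 ⋄ v2 ⋄ v3


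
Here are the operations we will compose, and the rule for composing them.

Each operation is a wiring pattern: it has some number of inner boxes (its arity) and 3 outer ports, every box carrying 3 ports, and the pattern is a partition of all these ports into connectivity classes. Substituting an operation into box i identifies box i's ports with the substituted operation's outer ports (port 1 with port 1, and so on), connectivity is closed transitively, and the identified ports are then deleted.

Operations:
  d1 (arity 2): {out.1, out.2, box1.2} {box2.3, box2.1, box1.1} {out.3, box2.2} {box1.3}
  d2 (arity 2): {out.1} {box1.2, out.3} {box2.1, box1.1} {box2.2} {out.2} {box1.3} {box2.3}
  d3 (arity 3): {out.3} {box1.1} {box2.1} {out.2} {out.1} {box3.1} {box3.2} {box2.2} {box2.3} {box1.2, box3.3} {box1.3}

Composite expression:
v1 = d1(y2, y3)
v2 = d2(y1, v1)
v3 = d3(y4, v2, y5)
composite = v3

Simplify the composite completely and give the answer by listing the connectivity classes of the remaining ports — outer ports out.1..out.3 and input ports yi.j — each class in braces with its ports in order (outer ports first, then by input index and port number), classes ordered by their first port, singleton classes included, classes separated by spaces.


Two ports join when wires chain via d3-identified ports.
composing d1 on (y2, y3), with out.j its own outer ports: {out.1, out.2, y2.2} {out.3, y3.2} {y2.1, y3.1, y3.3} {y2.3}
composing d2 on (y1, y2, y3), with out.j its own outer ports: {out.1} {out.2} {out.3, y1.2} {y1.1, y2.2} {y1.3} {y2.1, y3.1, y3.3} {y2.3} {y3.2}
composing d3 on (y4, y1, y2, y3, y5), with out.j its own outer ports: {out.1} {out.2} {out.3} {y1.1, y2.2} {y1.2} {y1.3} {y2.1, y3.1, y3.3} {y2.3} {y3.2} {y4.1} {y4.2, y5.3} {y4.3} {y5.1} {y5.2}

{out.1} {out.2} {out.3} {y1.1, y2.2} {y1.2} {y1.3} {y2.1, y3.1, y3.3} {y2.3} {y3.2} {y4.1} {y4.2, y5.3} {y4.3} {y5.1} {y5.2}


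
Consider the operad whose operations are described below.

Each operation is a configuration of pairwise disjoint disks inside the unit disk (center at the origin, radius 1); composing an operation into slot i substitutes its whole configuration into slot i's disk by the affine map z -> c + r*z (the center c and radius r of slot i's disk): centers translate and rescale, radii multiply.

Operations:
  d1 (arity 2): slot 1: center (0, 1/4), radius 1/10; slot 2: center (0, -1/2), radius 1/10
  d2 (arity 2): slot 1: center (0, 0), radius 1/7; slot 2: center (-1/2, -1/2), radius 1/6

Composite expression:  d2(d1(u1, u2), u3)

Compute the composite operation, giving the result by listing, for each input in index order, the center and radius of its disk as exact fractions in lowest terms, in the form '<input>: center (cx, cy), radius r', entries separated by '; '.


Follow each u-input down from d2: c' goes to c + r*c', radius to r*r'.
input u1: composing its 2 substitution steps yields center (0, 1/28), radius 1/70
input u2: composing its 2 substitution steps yields center (0, -1/14), radius 1/70
input u3: composing its 1 substitution step yields center (-1/2, -1/2), radius 1/6

u1: center (0, 1/28), radius 1/70; u2: center (0, -1/14), radius 1/70; u3: center (-1/2, -1/2), radius 1/6


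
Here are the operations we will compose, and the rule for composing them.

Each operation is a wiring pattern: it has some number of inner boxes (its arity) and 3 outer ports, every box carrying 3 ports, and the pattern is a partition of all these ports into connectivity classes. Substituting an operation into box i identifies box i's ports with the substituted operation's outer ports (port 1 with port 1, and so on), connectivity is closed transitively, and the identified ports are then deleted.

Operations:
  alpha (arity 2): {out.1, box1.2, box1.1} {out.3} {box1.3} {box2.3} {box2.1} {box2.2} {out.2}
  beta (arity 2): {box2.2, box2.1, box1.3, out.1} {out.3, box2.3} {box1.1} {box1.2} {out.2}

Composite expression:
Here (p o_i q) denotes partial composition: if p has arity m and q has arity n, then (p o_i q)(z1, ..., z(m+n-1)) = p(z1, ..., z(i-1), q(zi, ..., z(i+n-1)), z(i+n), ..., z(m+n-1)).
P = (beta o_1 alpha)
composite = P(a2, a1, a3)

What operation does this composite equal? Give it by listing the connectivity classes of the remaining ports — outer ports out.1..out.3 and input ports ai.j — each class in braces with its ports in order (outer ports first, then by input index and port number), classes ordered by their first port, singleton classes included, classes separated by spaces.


{out.1, a3.1, a3.2} {out.2} {out.3, a3.3} {a1.1} {a1.2} {a1.3} {a2.1, a2.2} {a2.3}

Reachability decides: close wires over beta-identified ports.
alpha over (a2, a1) gives {out.1, a2.1, a2.2} {out.2} {out.3} {a1.1} {a1.2} {a1.3} {a2.3}, out.j being that stage's outer ports
beta over (a2, a1, a3) gives {out.1, a3.1, a3.2} {out.2} {out.3, a3.3} {a1.1} {a1.2} {a1.3} {a2.1, a2.2} {a2.3}, out.j being that stage's outer ports


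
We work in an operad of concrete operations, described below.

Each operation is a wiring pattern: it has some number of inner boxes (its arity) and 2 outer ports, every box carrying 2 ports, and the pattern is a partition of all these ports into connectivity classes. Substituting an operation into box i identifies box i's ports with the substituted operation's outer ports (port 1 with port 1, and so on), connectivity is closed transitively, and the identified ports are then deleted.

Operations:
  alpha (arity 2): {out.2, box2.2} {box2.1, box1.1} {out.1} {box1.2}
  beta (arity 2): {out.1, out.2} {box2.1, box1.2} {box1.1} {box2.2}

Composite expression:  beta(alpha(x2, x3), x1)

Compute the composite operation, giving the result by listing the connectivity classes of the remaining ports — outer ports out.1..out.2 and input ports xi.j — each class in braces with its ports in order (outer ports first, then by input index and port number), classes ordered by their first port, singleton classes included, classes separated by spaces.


{out.1, out.2} {x1.1, x3.2} {x1.2} {x2.1, x3.1} {x2.2}

Connectivity passes through glued beta-boundaries; trace each wire chain.
through alpha, on inputs (x2, x3): {out.1} {out.2, x3.2} {x2.1, x3.1} {x2.2} (out.j = stage outer ports)
through beta, on inputs (x2, x3, x1): {out.1, out.2} {x1.1, x3.2} {x1.2} {x2.1, x3.1} {x2.2} (out.j = stage outer ports)


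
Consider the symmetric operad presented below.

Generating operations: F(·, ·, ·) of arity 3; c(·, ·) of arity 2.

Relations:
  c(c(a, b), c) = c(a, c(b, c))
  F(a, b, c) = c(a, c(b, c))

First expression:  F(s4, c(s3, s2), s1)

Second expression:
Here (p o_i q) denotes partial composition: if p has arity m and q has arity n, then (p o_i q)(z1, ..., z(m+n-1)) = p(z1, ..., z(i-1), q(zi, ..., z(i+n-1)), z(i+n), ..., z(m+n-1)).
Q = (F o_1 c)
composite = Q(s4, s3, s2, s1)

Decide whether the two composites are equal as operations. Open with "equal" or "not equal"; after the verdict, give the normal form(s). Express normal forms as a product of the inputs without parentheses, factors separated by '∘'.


In normal form, the first expression is s4 ∘ s3 ∘ s2 ∘ s1
In normal form, the second expression is s4 ∘ s3 ∘ s2 ∘ s1
The normal forms match — equal.

equal — both sides give s4 ∘ s3 ∘ s2 ∘ s1


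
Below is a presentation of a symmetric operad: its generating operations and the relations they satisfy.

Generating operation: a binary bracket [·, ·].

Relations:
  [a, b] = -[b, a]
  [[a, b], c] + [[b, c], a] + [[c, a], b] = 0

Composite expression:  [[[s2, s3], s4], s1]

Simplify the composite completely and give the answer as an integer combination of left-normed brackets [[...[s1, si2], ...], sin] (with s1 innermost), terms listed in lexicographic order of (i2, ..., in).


-[[[s1, s2], s3], s4] + [[[s1, s3], s2], s4] + [[[s1, s4], s2], s3] - [[[s1, s4], s3], s2]


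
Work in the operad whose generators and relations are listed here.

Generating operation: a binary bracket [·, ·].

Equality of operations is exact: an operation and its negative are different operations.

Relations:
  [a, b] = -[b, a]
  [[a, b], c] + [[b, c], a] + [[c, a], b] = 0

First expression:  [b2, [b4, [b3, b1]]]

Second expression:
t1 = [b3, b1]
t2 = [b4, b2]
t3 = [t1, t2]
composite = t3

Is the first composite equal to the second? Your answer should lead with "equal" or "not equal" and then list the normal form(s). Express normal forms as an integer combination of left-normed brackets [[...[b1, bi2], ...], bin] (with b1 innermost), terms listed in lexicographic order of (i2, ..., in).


not equal — first -[[[b1, b3], b4], b2], second [[[b1, b3], b2], b4] - [[[b1, b3], b4], b2]

Reducing the first expression gives -[[[b1, b3], b4], b2]
Reducing the second expression gives [[[b1, b3], b2], b4] - [[[b1, b3], b4], b2]
The normal forms differ: not equal.


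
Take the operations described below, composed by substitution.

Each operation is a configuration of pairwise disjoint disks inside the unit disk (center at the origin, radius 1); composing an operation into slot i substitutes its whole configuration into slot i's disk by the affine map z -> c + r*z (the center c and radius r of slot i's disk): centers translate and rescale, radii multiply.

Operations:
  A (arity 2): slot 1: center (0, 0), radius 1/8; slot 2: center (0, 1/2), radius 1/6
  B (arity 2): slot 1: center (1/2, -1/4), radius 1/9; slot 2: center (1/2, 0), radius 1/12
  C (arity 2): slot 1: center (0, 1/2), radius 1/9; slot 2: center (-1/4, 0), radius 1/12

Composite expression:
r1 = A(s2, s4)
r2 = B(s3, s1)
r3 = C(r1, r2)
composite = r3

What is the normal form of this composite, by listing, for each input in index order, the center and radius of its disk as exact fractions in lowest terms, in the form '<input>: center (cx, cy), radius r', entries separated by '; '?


s1: center (-5/24, 0), radius 1/144; s2: center (0, 1/2), radius 1/72; s3: center (-5/24, -1/48), radius 1/108; s4: center (0, 5/9), radius 1/54

Follow each s-input down from C: c' goes to c + r*c', radius to r*r'.
s2: after 2 affine steps, its disk has center (0, 1/2), radius 1/72
s4: after 2 affine steps, its disk has center (0, 5/9), radius 1/54
s3: after 2 affine steps, its disk has center (-5/24, -1/48), radius 1/108
s1: after 2 affine steps, its disk has center (-5/24, 0), radius 1/144


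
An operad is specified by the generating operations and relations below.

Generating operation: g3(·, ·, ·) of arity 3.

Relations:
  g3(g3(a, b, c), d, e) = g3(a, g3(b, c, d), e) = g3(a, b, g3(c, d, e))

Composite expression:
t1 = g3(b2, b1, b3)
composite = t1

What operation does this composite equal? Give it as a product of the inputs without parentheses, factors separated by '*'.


b2 * b1 * b3


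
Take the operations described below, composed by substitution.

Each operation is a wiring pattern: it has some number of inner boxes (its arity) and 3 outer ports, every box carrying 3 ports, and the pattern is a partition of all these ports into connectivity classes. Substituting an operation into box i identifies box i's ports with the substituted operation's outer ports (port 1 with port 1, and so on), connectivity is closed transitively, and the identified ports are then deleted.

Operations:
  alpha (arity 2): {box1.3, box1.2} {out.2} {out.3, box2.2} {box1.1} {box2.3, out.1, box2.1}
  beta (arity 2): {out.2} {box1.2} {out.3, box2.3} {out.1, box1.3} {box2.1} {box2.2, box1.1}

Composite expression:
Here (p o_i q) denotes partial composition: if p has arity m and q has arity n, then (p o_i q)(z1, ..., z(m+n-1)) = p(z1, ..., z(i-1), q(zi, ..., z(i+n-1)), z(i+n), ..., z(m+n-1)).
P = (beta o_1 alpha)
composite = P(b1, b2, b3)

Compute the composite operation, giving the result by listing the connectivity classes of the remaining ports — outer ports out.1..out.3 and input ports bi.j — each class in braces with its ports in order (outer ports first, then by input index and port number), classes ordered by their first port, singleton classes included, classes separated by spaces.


{out.1, b2.2} {out.2} {out.3, b3.3} {b1.1} {b1.2, b1.3} {b2.1, b2.3, b3.2} {b3.1}


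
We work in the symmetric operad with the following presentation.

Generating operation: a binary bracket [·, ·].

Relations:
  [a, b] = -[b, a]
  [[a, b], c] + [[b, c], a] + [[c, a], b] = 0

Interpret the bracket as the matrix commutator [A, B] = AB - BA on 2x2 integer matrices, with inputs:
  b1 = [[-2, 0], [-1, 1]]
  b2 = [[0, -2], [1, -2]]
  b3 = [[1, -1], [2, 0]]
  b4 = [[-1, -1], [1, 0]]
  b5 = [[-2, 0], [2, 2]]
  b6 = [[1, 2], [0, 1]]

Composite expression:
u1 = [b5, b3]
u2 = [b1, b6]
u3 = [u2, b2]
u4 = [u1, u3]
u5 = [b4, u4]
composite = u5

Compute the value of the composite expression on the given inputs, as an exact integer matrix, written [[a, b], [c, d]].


[[40, -176], [-216, -40]]

[b5, b3] = [[2, 4], [10, -2]]
[b1, b6] = [[2, -6], [0, -2]]
[[b1, b6], b2] = [[-6, 4], [-4, 6]]
[[b5, b3], [[b1, b6], b2]] = [[-56, 64], [-104, 56]]
[b4, [[b5, b3], [[b1, b6], b2]]] = [[40, -176], [-216, -40]]


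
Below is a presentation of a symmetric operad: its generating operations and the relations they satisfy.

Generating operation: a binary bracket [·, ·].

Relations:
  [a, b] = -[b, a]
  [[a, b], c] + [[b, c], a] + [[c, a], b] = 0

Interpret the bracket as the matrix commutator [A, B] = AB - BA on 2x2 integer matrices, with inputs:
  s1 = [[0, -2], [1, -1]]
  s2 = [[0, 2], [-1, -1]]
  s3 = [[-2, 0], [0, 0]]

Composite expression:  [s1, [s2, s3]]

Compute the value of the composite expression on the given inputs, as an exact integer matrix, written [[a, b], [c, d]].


[[-8, 4], [-2, 8]]


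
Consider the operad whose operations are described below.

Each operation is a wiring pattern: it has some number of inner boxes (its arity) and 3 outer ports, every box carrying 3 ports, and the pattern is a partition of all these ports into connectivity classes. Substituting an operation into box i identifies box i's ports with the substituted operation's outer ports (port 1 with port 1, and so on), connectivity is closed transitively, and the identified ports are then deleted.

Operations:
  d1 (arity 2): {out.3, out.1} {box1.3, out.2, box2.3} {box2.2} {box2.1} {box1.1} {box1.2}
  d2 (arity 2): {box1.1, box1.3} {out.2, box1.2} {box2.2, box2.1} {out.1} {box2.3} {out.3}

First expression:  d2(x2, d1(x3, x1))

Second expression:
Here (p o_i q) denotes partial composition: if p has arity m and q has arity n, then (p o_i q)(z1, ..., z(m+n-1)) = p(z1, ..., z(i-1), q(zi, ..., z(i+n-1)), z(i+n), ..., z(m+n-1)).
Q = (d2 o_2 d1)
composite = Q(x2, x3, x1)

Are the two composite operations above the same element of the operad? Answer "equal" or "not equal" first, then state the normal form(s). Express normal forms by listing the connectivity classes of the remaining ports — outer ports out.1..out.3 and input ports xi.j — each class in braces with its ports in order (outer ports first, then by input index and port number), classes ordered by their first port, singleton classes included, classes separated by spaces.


The first expression reduces to {out.1} {out.2, x2.2} {out.3} {x1.1} {x1.2} {x1.3, x3.3} {x2.1, x2.3} {x3.1} {x3.2}
The second expression reduces to {out.1} {out.2, x2.2} {out.3} {x1.1} {x1.2} {x1.3, x3.3} {x2.1, x2.3} {x3.1} {x3.2}
Identical normal forms: equal.

equal — both sides give {out.1} {out.2, x2.2} {out.3} {x1.1} {x1.2} {x1.3, x3.3} {x2.1, x2.3} {x3.1} {x3.2}


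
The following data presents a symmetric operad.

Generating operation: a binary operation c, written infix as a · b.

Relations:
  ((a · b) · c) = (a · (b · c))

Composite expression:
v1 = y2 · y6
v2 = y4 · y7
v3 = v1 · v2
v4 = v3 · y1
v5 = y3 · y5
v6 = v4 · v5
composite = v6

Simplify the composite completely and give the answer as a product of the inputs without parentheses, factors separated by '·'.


The c-tree's shape is irrelevant; the y-reading-order decides.
(y2 · y6) reduces to y2 · y6
(y4 · y7) reduces to y4 · y7
((y2 · y6) · (y4 · y7)) reduces to y2 · y6 · y4 · y7
(((y2 · y6) · (y4 · y7)) · y1) reduces to y2 · y6 · y4 · y7 · y1
(y3 · y5) reduces to y3 · y5
((((y2 · y6) · (y4 · y7)) · y1) · (y3 · y5)) reduces to y2 · y6 · y4 · y7 · y1 · y3 · y5

y2 · y6 · y4 · y7 · y1 · y3 · y5


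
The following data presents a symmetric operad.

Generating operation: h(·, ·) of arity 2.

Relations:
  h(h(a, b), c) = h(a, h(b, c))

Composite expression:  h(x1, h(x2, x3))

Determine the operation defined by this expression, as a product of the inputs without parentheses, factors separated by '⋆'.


The h-tree's shape is irrelevant; the x-reading-order decides.
h(x2, x3) spells out as x2 ⋆ x3
h(x1, h(x2, x3)) spells out as x1 ⋆ x2 ⋆ x3

x1 ⋆ x2 ⋆ x3


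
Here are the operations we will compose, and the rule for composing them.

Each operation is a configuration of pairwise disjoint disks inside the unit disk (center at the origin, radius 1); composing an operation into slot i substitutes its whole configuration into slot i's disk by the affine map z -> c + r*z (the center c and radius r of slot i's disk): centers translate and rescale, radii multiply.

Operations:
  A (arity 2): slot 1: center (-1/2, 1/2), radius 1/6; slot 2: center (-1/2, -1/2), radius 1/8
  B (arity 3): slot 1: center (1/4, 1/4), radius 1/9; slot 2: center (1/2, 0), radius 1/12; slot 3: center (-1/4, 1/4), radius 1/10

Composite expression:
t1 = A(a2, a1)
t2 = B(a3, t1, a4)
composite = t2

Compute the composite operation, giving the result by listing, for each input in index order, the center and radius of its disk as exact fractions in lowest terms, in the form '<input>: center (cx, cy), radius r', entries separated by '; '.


Affine substitution under B: radii multiply and a-centers shift.
input a3: composing its 1 substitution step yields center (1/4, 1/4), radius 1/9
input a2: composing its 2 substitution steps yields center (11/24, 1/24), radius 1/72
input a1: composing its 2 substitution steps yields center (11/24, -1/24), radius 1/96
input a4: composing its 1 substitution step yields center (-1/4, 1/4), radius 1/10

a1: center (11/24, -1/24), radius 1/96; a2: center (11/24, 1/24), radius 1/72; a3: center (1/4, 1/4), radius 1/9; a4: center (-1/4, 1/4), radius 1/10


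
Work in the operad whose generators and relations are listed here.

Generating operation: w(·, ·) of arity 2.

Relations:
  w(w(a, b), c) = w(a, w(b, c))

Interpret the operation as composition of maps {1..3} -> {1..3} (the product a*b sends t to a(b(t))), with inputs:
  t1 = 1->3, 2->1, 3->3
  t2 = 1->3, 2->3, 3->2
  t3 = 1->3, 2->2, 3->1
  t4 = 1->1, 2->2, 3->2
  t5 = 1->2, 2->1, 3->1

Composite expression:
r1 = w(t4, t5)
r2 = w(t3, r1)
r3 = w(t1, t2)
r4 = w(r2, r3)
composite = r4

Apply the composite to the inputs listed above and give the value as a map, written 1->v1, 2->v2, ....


1->3, 2->3, 3->2

w(t4, t5) = 1->2, 2->1, 3->1
w(t3, w(t4, t5)) = 1->2, 2->3, 3->3
w(t1, t2) = 1->3, 2->3, 3->1
w(w(t3, w(t4, t5)), w(t1, t2)) = 1->3, 2->3, 3->2


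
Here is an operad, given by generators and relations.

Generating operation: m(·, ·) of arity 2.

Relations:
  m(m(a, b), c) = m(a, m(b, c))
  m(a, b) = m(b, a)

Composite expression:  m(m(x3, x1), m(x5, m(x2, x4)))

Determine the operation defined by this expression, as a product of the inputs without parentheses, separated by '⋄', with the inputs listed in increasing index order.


x1 ⋄ x2 ⋄ x3 ⋄ x4 ⋄ x5


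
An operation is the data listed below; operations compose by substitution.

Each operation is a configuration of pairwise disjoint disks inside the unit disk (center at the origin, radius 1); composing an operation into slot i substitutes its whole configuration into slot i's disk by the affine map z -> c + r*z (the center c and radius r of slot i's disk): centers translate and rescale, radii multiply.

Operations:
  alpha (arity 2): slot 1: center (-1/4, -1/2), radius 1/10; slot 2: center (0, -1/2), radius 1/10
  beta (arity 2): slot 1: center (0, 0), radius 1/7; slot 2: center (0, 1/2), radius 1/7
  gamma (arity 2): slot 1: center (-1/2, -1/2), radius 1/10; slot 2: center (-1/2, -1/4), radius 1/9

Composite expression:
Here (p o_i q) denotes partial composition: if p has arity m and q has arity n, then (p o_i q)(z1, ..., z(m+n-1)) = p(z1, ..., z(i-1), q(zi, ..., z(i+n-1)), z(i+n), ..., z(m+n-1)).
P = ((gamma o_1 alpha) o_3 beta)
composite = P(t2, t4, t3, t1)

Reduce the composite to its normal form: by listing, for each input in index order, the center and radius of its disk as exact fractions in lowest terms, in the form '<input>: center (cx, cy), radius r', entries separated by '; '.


Below gamma, radii multiply path by path; the t-disk centers shift.
input t2: applying the 2 nested substitutions gives center (-21/40, -11/20), radius 1/100
input t4: applying the 2 nested substitutions gives center (-1/2, -11/20), radius 1/100
input t3: applying the 2 nested substitutions gives center (-1/2, -1/4), radius 1/63
input t1: applying the 2 nested substitutions gives center (-1/2, -7/36), radius 1/63

t1: center (-1/2, -7/36), radius 1/63; t2: center (-21/40, -11/20), radius 1/100; t3: center (-1/2, -1/4), radius 1/63; t4: center (-1/2, -11/20), radius 1/100


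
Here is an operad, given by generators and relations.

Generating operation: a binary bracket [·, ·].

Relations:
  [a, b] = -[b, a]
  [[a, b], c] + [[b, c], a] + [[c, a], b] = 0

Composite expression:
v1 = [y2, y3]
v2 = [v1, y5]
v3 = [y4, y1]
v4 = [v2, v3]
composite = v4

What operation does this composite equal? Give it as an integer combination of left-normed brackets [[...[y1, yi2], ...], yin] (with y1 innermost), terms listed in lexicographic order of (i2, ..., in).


[[[[y1, y4], y2], y3], y5] - [[[[y1, y4], y3], y2], y5] - [[[[y1, y4], y5], y2], y3] + [[[[y1, y4], y5], y3], y2]

Expand each bracket as ab - ba; the y1-initial words give the coefficients.
Composite bracket: [[[y2, y3], y5], [y4, y1]]
The bracket unfolds into 16 signed words via [a, b] = ab - ba (2^4 = 16).
Words beginning with y1 determine it all:
  y1y4y2y3y5 appears with sign +1, giving the term +[[[[y1, y4], y2], y3], y5]
  y1y4y3y2y5 appears with sign -1, giving the term -[[[[y1, y4], y3], y2], y5]
  y1y4y5y2y3 appears with sign -1, giving the term -[[[[y1, y4], y5], y2], y3]
  y1y4y5y3y2 appears with sign +1, giving the term +[[[[y1, y4], y5], y3], y2]
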